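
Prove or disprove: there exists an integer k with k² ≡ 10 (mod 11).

No, no such integer exists.

Since (11 − k)² ≡ k² (mod 11), it suffices to square k = 0, 1, …, 5: the residues are 0, 1, 4, 9, 5, 3.
The set of squares mod 11 is therefore {0, 1, 3, 4, 5, 9}, which does not contain 10.
Hence no integer k has k² ≡ 10 (mod 11).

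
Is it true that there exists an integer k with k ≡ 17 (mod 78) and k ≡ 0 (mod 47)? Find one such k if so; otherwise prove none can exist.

k = 329

The moduli 78 and 47 are coprime, so by the Chinese Remainder Theorem a unique solution modulo 3666 exists.
Write k = 17 + 78t and require 17 + 78t ≡ 0 (mod 47), i.e. 78t ≡ 30 (mod 47).
78 ≡ 31 (mod 47), so this reads 31t ≡ 30 (mod 47). Note 31·44 = 1364 ≡ 1 (mod 47) (as 1364 − 1 = 29·47), so 31⁻¹ ≡ 44.
Therefore t ≡ 44·30 = 1320 ≡ 4 (mod 47).
Taking t = 4 gives k = 17 + 78·4 = 329.
Verify: 329 = 4·78 + 17 and 329 = 7·47 + 0. ✓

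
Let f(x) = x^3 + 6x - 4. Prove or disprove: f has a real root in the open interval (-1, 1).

f(-1) = -11 and f(1) = 3, which have opposite signs.
f is continuous everywhere (it is a polynomial), in particular on [-1, 1].
By the Intermediate Value Theorem f must vanish at some point of (-1, 1).

Such a root exists.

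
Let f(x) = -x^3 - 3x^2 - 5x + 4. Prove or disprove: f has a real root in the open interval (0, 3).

f(0) = 4 and f(3) = -65, which have opposite signs.
As a polynomial, f is continuous on every closed interval.
By the Intermediate Value Theorem f must vanish at some point of (0, 3).

Yes, f has a root in the interval.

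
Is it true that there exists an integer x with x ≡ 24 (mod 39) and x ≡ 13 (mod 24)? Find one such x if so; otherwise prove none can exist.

There is no such integer.

Reduce both congruences modulo 3, which divides 39 and 24: they say x ≡ 24 (mod 3) and x ≡ 13 (mod 3).
However 24 ≡ 0 and 13 ≡ 1 (mod 3), and 0 ≠ 1.
Hence the system has no solution.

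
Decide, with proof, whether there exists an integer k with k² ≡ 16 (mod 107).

Take k = 4. Then 4² = 16, and since 0 ≤ 16 < 107 this is already reduced: 4² ≡ 16 (mod 107).

k = 4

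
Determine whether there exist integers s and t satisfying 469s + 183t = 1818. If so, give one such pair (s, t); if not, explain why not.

469 and 183 are coprime, so 469s + 183t ranges over all of ℤ.
Dividing repeatedly: 469 = 2·183 + 103, 183 = 1·103 + 80, 103 = 1·80 + 23, 80 = 3·23 + 11, 23 = 2·11 + 1, 11 = 11·1 + 0.
Unwinding: 1 = 23 − 2·11 = 23 − 2·(80 − 3·23) = −2·80 + 7·23 = −2·80 + 7·(103 − 1·80) = 7·103 − 9·80 = 7·103 − 9·(183 − 1·103) = −9·183 + 16·103 = −9·183 + 16·(469 − 2·183) = 16·469 − 41·183, i.e. 469·16 + 183·(-41) = 1.
Multiplying through by 1818: s = 16·1818 = 29088, t = (-41)·1818 = -74538 is a solution.
Shifting by a multiple of (183, −469) keeps it a solution: s = 29088 − 158·183 = 174, t = -74538 + 158·469 = -436.
Indeed 469·174 + 183·(-436) = 81606 − 79788 = 1818.

s = 174, t = -436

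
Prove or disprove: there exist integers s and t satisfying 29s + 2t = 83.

s = 1, t = 27

29 and 2 are coprime, so 29s + 2t ranges over all of ℤ.
Euclidean algorithm: 29 = 14·2 + 1, 2 = 2·1 + 0.
Back-substituting, 1 = 29 − 14·2; that is, 29·1 + 2·(-14) = 1.
Times 83: 29·83 + 2·(-1162) = 83, so (83, -1162) solves it.
Shifting by a multiple of (2, −29) keeps it a solution: s = 83 − 41·2 = 1, t = -1162 + 41·29 = 27.
Check: 29·1 + 2·27 = 29 + 54 = 83. ✓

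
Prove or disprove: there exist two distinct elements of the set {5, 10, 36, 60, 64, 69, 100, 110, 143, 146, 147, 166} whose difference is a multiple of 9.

Yes: 10 and 64.

Both 10 and 64 leave remainder 1 on division by 9; their difference 54 = 6·9 is a multiple of 9.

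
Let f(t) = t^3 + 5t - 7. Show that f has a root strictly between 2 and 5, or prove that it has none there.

f has no root in that interval.

Evaluate at the endpoints: f(2) = 11, f(5) = 143 — same sign (positive).
f'(t) = 3t^2 + 5 has discriminant 0² − 4·3·5 = -60 < 0, so f' has no real roots and is positive for every real t.
Hence f is strictly increasing on ℝ, and in particular on [2, 5]. A strictly monotone function with same-sign endpoint values stays positive on the whole interval, so f has no zero in (2, 5).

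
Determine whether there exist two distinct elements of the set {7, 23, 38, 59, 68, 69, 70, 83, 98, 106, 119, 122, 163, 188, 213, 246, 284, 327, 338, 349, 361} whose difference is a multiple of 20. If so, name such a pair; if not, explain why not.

The pair (7, 327) works.

7 mod 20 = 7 and 327 mod 20 = 7, so 327 − 7 = 320 = 16·20.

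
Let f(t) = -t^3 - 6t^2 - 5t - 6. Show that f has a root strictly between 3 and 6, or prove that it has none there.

No.

The endpoint values f(3) = -102 and f(6) = -468 are both negative. Claim: f(t) < 0 for every t in (3, 6).
Substitute t = 3 + u, where 0 < u < 3 on the interval. Expanding, f(3 + u) = -u^3 - 15u^2 - 68u - 102.
All 4 nonzero coefficients of this polynomial in u are negative; hence for u > 0 the value is a sum of negative terms (the constant -102 among them).
Therefore f(t) < 0 throughout (3, 6), and f has no zero there.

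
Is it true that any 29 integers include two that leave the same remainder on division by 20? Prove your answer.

Yes.

Partition the integers by their residue mod 20; there are 20 classes.
With 29 integers and only 20 classes, the pigeonhole principle forces two of them, say a and b, into the same class.
That is, a and b leave the same remainder on division by 20, as claimed.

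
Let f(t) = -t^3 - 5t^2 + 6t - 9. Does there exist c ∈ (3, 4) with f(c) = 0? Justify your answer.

The endpoint values f(3) = -63 and f(4) = -129 are both negative. Claim: f(t) < 0 for every t in (3, 4).
Substitute t = 3 + u, where 0 < u < 1 on the interval. Expanding, f(3 + u) = -u^3 - 14u^2 - 51u - 63.
The nonzero coefficients here are all negative, so for u > 0 every term is negative (or zero), and the constant term -63 is strictly negative.
So f is strictly negative on (3, 4); no root exists in the interval.

f has no root in that interval.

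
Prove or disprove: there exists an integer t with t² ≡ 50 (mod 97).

t = 27

Take t = 27. Then 27² = 729 = 7·97 + 50, so 27² ≡ 50 (mod 97).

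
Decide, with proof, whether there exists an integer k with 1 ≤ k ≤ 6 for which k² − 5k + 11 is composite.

The values for k = 1, 2, …, 6 are 7, 5, 5, 7, 11, 17, and each of these is prime.
So no value in the range makes the expression composite.

No such integer k in that range exists.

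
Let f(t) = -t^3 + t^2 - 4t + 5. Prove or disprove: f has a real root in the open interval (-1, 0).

f has no root in that interval.

f(-1) = 11 and f(0) = 5, both positive.
f'(t) = -3t^2 + 2t - 4 has discriminant 2² − 4·(-3)·(-4) = -44 < 0, so f' has no real roots and is negative for every real t.
So f is strictly decreasing; between -1 and 0 its values lie between f(-1) = 11 and f(0) = 5, all positive. Therefore f has no root in (-1, 0).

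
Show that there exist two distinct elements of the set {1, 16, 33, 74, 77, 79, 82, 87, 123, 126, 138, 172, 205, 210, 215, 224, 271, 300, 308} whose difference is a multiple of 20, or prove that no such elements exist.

Two integers differ by a multiple of 20 exactly when they have the same residue mod 20. The residues are 1↦1, 16↦16, 33↦13, 74↦14, 77↦17, 79↦19, 82↦2, 87↦7, 123↦3, 126↦6, 138↦18, 172↦12, 205↦5, 210↦10, 215↦15, 224↦4, 271↦11, 300↦0, 308↦8.
All 19 residues are distinct, so no two elements differ by a multiple of 20.

No such pair exists.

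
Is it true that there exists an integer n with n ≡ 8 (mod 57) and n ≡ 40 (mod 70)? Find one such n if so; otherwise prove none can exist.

n = 2630

Since 57 and 70 share no common factor, CRT says the pair of congruences has a solution (unique mod 3990).
Write n = 8 + 57t and require 8 + 57t ≡ 40 (mod 70), i.e. 57t ≡ 32 (mod 70).
Invert 57 mod 70 by the Euclidean algorithm: 70 = 1·57 + 13, 57 = 4·13 + 5, 13 = 2·5 + 3, 5 = 1·3 + 2, 3 = 1·2 + 1, 2 = 2·1 + 0; back-substituting, 1 = 3 − 1·2 = 3 − (5 − 1·3) = −5 + 2·3 = −5 + 2·(13 − 2·5) = 2·13 − 5·5 = 2·13 − 5·(57 − 4·13) = −5·57 + 22·13 = −5·57 + 22·(70 − 1·57) = 22·70 − 27·57. Hence 57·(-27) ≡ 1, so 57⁻¹ ≡ -27 ≡ 43 (mod 70).
Multiplying by 43: t ≡ 43·32 = 1376 ≡ 46 (mod 70).
With t = 46: n = 8 + 57·46 = 2630.
Verify: 2630 = 46·57 + 8 and 2630 = 37·70 + 40. ✓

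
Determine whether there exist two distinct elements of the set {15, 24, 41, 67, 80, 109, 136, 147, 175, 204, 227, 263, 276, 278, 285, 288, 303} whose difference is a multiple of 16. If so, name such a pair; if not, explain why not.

Yes: 15 and 175.

15 mod 16 = 15 and 175 mod 16 = 15, so 175 − 15 = 160 = 10·16.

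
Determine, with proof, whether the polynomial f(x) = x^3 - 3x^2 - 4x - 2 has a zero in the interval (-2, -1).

No such root exists.

The endpoint values f(-2) = -14 and f(-1) = -2 are both negative. Claim: f(x) < 0 for every x in (-2, -1).
Substitute x = -1 − u, where 0 < u < 1 on the interval. Expanding, f(-1 − u) = -u^3 - 6u^2 - 5u - 2.
All 4 nonzero coefficients of this polynomial in u are negative; hence for u > 0 the value is a sum of negative terms (the constant -2 among them).
Therefore f(x) < 0 throughout (-2, -1), and f has no zero there.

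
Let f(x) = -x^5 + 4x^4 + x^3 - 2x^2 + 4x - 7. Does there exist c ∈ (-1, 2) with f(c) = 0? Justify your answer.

f(-1) = -9 and f(2) = 33, which have opposite signs.
Since f is a polynomial it is continuous on [-1, 2].
By the Intermediate Value Theorem f must vanish at some point of (-1, 2).

Yes, such a c exists.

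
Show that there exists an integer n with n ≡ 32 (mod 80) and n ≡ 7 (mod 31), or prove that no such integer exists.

n = 1712

The moduli 80 and 31 are coprime, so by the Chinese Remainder Theorem a unique solution modulo 2480 exists.
Write n = 32 + 80t and require 32 + 80t ≡ 7 (mod 31), i.e. 80t ≡ 6 (mod 31).
80 ≡ 18 (mod 31), so this reads 18t ≡ 6 (mod 31). Since 18·19 = 342 = 11·31 + 1, the inverse of 18 mod 31 is 19.
Multiplying by 19: t ≡ 19·6 = 114 ≡ 21 (mod 31).
Taking t = 21 gives n = 32 + 80·21 = 1712.
Verify: 1712 = 21·80 + 32 and 1712 = 55·31 + 7. ✓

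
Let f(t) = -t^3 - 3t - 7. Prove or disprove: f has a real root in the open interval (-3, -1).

f(-3) = 29 and f(-1) = -3, which have opposite signs.
As a polynomial, f is continuous on every closed interval.
By the Intermediate Value Theorem, f takes the value 0 somewhere in the open interval.

Such a root exists.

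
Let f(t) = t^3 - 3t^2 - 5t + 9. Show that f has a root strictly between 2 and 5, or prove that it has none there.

f(2) = -5 and f(5) = 34, which have opposite signs.
f is continuous everywhere (it is a polynomial), in particular on [2, 5].
By the Intermediate Value Theorem f must vanish at some point of (2, 5).

Yes, f has a root in the interval.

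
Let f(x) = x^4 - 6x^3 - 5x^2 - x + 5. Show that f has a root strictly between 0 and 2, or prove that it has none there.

Such a root exists.

f(0) = 5 and f(2) = -49, which have opposite signs.
f is continuous everywhere (it is a polynomial), in particular on [0, 2].
By the Intermediate Value Theorem f must vanish at some point of (0, 2).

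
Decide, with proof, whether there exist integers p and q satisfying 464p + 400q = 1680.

p = 20, q = -19

gcd(464, 400) = 16, and 16 divides 1680, so integer solutions exist.
Dividing through by 16 reduces the equation to 29p + 25q = 105.
Euclidean algorithm: 29 = 1·25 + 4, 25 = 6·4 + 1, 4 = 4·1 + 0.
Unwinding: 1 = 25 − 6·4 = 25 − 6·(29 − 1·25) = −6·29 + 7·25, i.e. 29·(-6) + 25·7 = 1.
Scaling by 105 gives the particular solution (p, q) = (-630, 735).
The general solution is p = -630 + 25k, q = 735 − 29k; taking k = 26 gives the smaller pair p = 20, q = -19.
Indeed 464·20 + 400·(-19) = 9280 − 7600 = 1680.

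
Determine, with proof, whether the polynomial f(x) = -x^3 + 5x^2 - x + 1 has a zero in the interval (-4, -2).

No.

The endpoint values f(-4) = 149 and f(-2) = 31 are both positive. Claim: f(x) > 0 for every x in (-4, -2).
Shift to the endpoint -2: with x = -2 − u (0 < u < 2), one computes f(-2 − u) = u^3 + 11u^2 + 33u + 31.
The nonzero coefficients here are all positive, so for u > 0 every term is positive (or zero), and the constant term 31 is strictly positive.
Therefore f(x) > 0 throughout (-4, -2), and f has no zero there.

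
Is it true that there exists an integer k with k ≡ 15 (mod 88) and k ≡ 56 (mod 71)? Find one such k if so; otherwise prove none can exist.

k = 3535

Since 88 and 71 share no common factor, CRT says the pair of congruences has a solution (unique mod 6248).
Any solution of the first congruence is k = 15 + 88t; substituting into the second, 88t ≡ 56 − 15 ≡ 41 (mod 71).
88 ≡ 17 (mod 71), so this reads 17t ≡ 41 (mod 71). Invert 17 mod 71 by the Euclidean algorithm: 71 = 4·17 + 3, 17 = 5·3 + 2, 3 = 1·2 + 1, 2 = 2·1 + 0; back-substituting, 1 = 3 − 1·2 = 3 − (17 − 5·3) = −17 + 6·3 = −17 + 6·(71 − 4·17) = 6·71 − 25·17. Hence 17·(-25) ≡ 1, so 17⁻¹ ≡ -25 ≡ 46 (mod 71).
Multiplying by 46: t ≡ 46·41 = 1886 ≡ 40 (mod 71).
Taking t = 40 gives k = 15 + 88·40 = 3535.
Indeed 3535 ≡ 15 (mod 88) and 3535 ≡ 56 (mod 71).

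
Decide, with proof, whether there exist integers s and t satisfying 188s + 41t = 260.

s = 4, t = -12

Since gcd(188, 41) = 1, every integer is an integer combination of 188 and 41.
Dividing repeatedly: 188 = 4·41 + 24, 41 = 1·24 + 17, 24 = 1·17 + 7, 17 = 2·7 + 3, 7 = 2·3 + 1, 3 = 3·1 + 0.
Working back up the chain: 1 = 7 − 2·3 = 7 − 2·(17 − 2·7) = −2·17 + 5·7 = −2·17 + 5·(24 − 1·17) = 5·24 − 7·17 = 5·24 − 7·(41 − 1·24) = −7·41 + 12·24 = −7·41 + 12·(188 − 4·41) = 12·188 − 55·41. So 188·12 + 41·(-55) = 1.
Times 260: 188·3120 + 41·(-14300) = 260, so (3120, -14300) solves it.
The general solution is s = 3120 + 41k, t = -14300 − 188k; taking k = -76 gives the smaller pair s = 4, t = -12.
Indeed 188·4 + 41·(-12) = 752 − 492 = 260.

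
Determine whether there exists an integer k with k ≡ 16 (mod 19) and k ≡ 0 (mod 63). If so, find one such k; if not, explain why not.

gcd(19, 63) = 1, so the Chinese Remainder Theorem guarantees exactly one residue class mod 1197 satisfying both.
Write k = 16 + 19t and require 16 + 19t ≡ 0 (mod 63), i.e. 19t ≡ 47 (mod 63).
Since 19·10 = 190 = 3·63 + 1, the inverse of 19 mod 63 is 10.
Therefore t ≡ 10·47 = 470 ≡ 29 (mod 63).
With t = 29: k = 16 + 19·29 = 567.
Verify: 567 = 29·19 + 16 and 567 = 9·63 + 0. ✓

k = 567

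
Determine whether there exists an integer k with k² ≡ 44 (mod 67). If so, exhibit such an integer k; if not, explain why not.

No such integer exists.

Apply Euler's criterion with the prime 67: 44 is a quadratic residue iff 44^33 ≡ 1 (mod 67), and a non-residue iff it is ≡ −1.
Squaring successively (mod 67): 44^2 = 1936 ≡ 60; 44^4 ≡ 60² = 3600 ≡ 49; 44^8 ≡ 49² = 2401 ≡ 56; 44^16 ≡ 56² = 3136 ≡ 54; 44^32 ≡ 54² = 2916 ≡ 35.
Since 33 = 32 + 1, 44^33 ≡ 35 · 44; multiplying out mod 67: 35·44 = 1540 ≡ 66. Thus 44^33 ≡ 66 ≡ −1 (mod 67).
The value −1 means 44 is a non-residue modulo 67, so k² ≡ 44 (mod 67) is impossible.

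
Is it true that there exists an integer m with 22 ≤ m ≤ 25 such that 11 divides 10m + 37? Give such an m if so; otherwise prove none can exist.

For m = 22, 23, 24, 25 the values of 10m + 37 modulo 11 are 4, 3, 2, 1 respectively.
None is 0, so 11 never divides 10m + 37 on this range.

There is no such integer m in that range.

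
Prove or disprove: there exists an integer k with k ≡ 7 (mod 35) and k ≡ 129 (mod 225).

There is no such integer.

Reduce both congruences modulo 5, which divides 35 and 225: they say k ≡ 7 (mod 5) and k ≡ 129 (mod 5).
However 7 ≡ 2 and 129 ≡ 4 (mod 5), and 2 ≠ 4.
Therefore no such k exists.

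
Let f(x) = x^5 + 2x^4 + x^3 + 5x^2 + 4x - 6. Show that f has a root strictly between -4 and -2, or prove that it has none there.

No.

The endpoint values f(-4) = -518 and f(-2) = -2 are both negative. Claim: f(x) < 0 for every x in (-4, -2).
Shift to the endpoint -2: with x = -2 − u (0 < u < 2), one computes f(-2 − u) = -u^5 - 8u^4 - 25u^3 - 33u^2 - 12u - 2.
The nonzero coefficients here are all negative, so for u > 0 every term is negative (or zero), and the constant term -2 is strictly negative.
Therefore f(x) < 0 throughout (-4, -2), and f has no zero there.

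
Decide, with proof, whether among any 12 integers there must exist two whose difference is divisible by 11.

Yes.

There are exactly 11 possible remainders on division by 11.
With 12 integers and only 11 classes, the pigeonhole principle forces two of them, say a and b, into the same class.
Equal remainders mean a − b ≡ 0 (mod 11), so 11 divides their difference.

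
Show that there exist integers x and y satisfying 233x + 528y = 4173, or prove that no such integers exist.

Since gcd(233, 528) = 1, every integer is an integer combination of 233 and 528.
Dividing repeatedly: 528 = 2·233 + 62, 233 = 3·62 + 47, 62 = 1·47 + 15, 47 = 3·15 + 2, 15 = 7·2 + 1, 2 = 2·1 + 0.
Back-substituting, 1 = 15 − 7·2 = 15 − 7·(47 − 3·15) = −7·47 + 22·15 = −7·47 + 22·(62 − 1·47) = 22·62 − 29·47 = 22·62 − 29·(233 − 3·62) = −29·233 + 109·62 = −29·233 + 109·(528 − 2·233) = 109·528 − 247·233; that is, 233·(-247) + 528·109 = 1.
Scaling by 4173 gives the particular solution (x, y) = (-1030731, 454857).
Adding 1953·528 to x and subtracting 1953·233 from y gives the tidier solution (453, -192).
Indeed 233·453 + 528·(-192) = 105549 − 101376 = 4173.

x = 453, y = -192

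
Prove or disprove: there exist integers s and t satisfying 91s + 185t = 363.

91 and 185 are coprime, so 91s + 185t ranges over all of ℤ.
Euclidean algorithm: 185 = 2·91 + 3, 91 = 30·3 + 1, 3 = 3·1 + 0.
Working back up the chain: 1 = 91 − 30·3 = 91 − 30·(185 − 2·91) = −30·185 + 61·91. So 91·61 + 185·(-30) = 1.
Multiplying through by 363: s = 61·363 = 22143, t = (-30)·363 = -10890 is a solution.
Subtracting 119·185 from s and adding 119·91 to t gives the tidier solution (128, -61).
Check: 91·128 + 185·(-61) = 11648 − 11285 = 363. ✓

s = 128, t = -61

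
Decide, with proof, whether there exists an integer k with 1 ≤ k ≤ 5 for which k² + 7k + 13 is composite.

k = 1

At k = 1: 1² + 7·1 + 13 = 21 = 3·7, which is composite.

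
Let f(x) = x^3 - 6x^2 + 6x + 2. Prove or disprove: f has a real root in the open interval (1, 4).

Such a root exists.

f(1) = 3 and f(4) = -6, which have opposite signs.
f is continuous everywhere (it is a polynomial), in particular on [1, 4].
By the Intermediate Value Theorem, f takes the value 0 somewhere in the open interval.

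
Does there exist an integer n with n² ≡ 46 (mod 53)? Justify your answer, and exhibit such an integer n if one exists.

n = 24

Take n = 24. Then 24² = 576 = 10·53 + 46, so 24² ≡ 46 (mod 53).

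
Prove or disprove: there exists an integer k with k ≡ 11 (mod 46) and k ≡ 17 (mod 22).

k = 149

Here gcd(46, 22) = 2, and both 11 and 17 leave remainder 1 mod 2, so the system is consistent.
Step through k = 11, 11 + 46, 11 + 2·46, …: the values 11, 57, 103, 149 reduce mod 22 to 11, 13, 15, 17. The value 149 hits 17.
Verify: 149 = 3·46 + 11 and 149 = 6·22 + 17. ✓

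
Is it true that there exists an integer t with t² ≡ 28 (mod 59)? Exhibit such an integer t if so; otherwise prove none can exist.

t = 21 works: 21² = 441, and 441 − 28 = 413 = 7·59.

t = 21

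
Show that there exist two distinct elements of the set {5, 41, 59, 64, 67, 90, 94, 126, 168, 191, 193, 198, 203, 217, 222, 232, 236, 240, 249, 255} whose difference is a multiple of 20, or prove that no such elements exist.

No, no such pair exists.

Residues mod 20: 5↦5, 41↦1, 59↦19, 64↦4, 67↦7, 90↦10, 94↦14, 126↦6, 168↦8, 191↦11, 193↦13, 198↦18, 203↦3, 217↦17, 222↦2, 232↦12, 236↦16, 240↦0, 249↦9, 255↦15.
All 20 residues are distinct, so no two elements differ by a multiple of 20.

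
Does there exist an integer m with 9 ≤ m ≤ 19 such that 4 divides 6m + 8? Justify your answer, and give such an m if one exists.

At m = 9 the value 62 is not a multiple of 4. At m = 10 we get 6·10 + 8 = 68, and 68 = 4·17.

m = 10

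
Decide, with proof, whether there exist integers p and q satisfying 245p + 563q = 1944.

Since gcd(245, 563) = 1, every integer is an integer combination of 245 and 563.
Euclidean algorithm: 563 = 2·245 + 73, 245 = 3·73 + 26, 73 = 2·26 + 21, 26 = 1·21 + 5, 21 = 4·5 + 1, 5 = 5·1 + 0.
Back-substituting, 1 = 21 − 4·5 = 21 − 4·(26 − 1·21) = −4·26 + 5·21 = −4·26 + 5·(73 − 2·26) = 5·73 − 14·26 = 5·73 − 14·(245 − 3·73) = −14·245 + 47·73 = −14·245 + 47·(563 − 2·245) = 47·563 − 108·245; that is, 245·(-108) + 563·47 = 1.
Scaling by 1944 gives the particular solution (p, q) = (-209952, 91368).
Shifting by a multiple of (563, −245) keeps it a solution: p = -209952 + 373·563 = 47, q = 91368 − 373·245 = -17.
Check: 245·47 + 563·(-17) = 11515 − 9571 = 1944. ✓

p = 47, q = -17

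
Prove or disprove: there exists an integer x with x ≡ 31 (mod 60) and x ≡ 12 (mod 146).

No, no such integer exists.

gcd(60, 146) = 2. If x ≡ 31 (mod 60) and x ≡ 12 (mod 146), then x ≡ 31 (mod 2) and x ≡ 12 (mod 2).
These are incompatible: 31 − 12 = 19 is not divisible by 2.
So no integer satisfies both congruences.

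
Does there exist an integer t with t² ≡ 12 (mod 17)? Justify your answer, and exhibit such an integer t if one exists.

There is no such integer.

Computing t² mod 17 for t = 0, 1, …, 8 (enough, by the symmetry t ↦ 17 − t) gives 0, 1, 4, 9, 16, 8, 2, 15, 13.
The set of squares mod 17 is therefore {0, 1, 2, 4, 8, 9, 13, 15, 16}, which does not contain 12.
Therefore t² ≡ 12 (mod 17) has no solution.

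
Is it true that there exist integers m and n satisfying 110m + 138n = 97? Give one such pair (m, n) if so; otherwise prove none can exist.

gcd(110, 138) = 2, so every integer of the form 110m + 138n is a multiple of 2.
But 97 = 2·48 + 1, so 2 ∤ 97.
Therefore 110m + 138n = 97 has no solution in integers.

No such integers exist.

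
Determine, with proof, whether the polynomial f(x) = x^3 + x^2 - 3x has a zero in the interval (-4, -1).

Yes, f has a root in the interval.

f(-4) = -36 and f(-1) = 3, which have opposite signs.
f is continuous everywhere (it is a polynomial), in particular on [-4, -1].
By the Intermediate Value Theorem f must vanish at some point of (-4, -1).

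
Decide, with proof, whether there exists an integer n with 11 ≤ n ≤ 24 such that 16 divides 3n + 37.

At n = 11, 3·11 + 37 = 70 ≡ 6 (mod 16), and each step in n adds 3, giving residues 6, 9, 12, 15, 2, 5, 8, 11, 14, 1, 4, 7, 10, 13 for n = 11, 12, …, 24.
Since 0 is absent from this list, 16 ∤ 3n + 37 for every n with 11 ≤ n ≤ 24.

There is no such integer n in that range.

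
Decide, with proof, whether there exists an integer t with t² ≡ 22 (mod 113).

Take t = 19. Then 19² = 361 = 3·113 + 22, so 19² ≡ 22 (mod 113).

t = 19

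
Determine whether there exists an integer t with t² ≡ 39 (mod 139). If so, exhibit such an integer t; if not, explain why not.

139 is prime, so by Euler's criterion 39 is a square mod 139 iff 39^((139−1)/2) = 39^69 ≡ 1 (mod 139).
Squaring successively (mod 139): 39^2 = 1521 ≡ 131; 39^4 ≡ 131² = 17161 ≡ 64; 39^8 ≡ 64² = 4096 ≡ 65; 39^16 ≡ 65² = 4225 ≡ 55; 39^32 ≡ 55² = 3025 ≡ 106; 39^64 ≡ 106² = 11236 ≡ 116.
Since 69 = 64 + 4 + 1, 39^69 ≡ 116 · 64 · 39; multiplying out mod 139: 116·64 = 7424 ≡ 57, then 57·39 = 2223 ≡ 138. Thus 39^69 ≡ 138 ≡ −1 (mod 139).
The value −1 means 39 is a non-residue modulo 139, so t² ≡ 39 (mod 139) is impossible.

There is no such integer.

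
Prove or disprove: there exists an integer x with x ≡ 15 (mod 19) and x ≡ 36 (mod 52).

x = 452

gcd(19, 52) = 1, so the Chinese Remainder Theorem guarantees exactly one residue class mod 988 satisfying both.
Write x = 15 + 19t and require 15 + 19t ≡ 36 (mod 52), i.e. 19t ≡ 21 (mod 52).
Invert 19 mod 52 by the Euclidean algorithm: 52 = 2·19 + 14, 19 = 1·14 + 5, 14 = 2·5 + 4, 5 = 1·4 + 1, 4 = 4·1 + 0; back-substituting, 1 = 5 − 1·4 = 5 − (14 − 2·5) = −14 + 3·5 = −14 + 3·(19 − 1·14) = 3·19 − 4·14 = 3·19 − 4·(52 − 2·19) = −4·52 + 11·19. Hence 19·11 ≡ 1, so 19⁻¹ ≡ 11 (mod 52).
Multiplying by 11: t ≡ 11·21 = 231 ≡ 23 (mod 52).
With t = 23: x = 15 + 19·23 = 452.
Indeed 452 ≡ 15 (mod 19) and 452 ≡ 36 (mod 52).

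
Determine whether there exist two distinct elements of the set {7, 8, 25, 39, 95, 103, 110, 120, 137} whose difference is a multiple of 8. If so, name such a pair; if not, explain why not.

7 and 39 are such a pair.

Reduce each element mod 8: 7↦7, 8↦0, 25↦1, 39↦7, 95↦7, 103↦7, 110↦6, 120↦0, 137↦1. The residue 7 repeats (at 7 and 39), and 39 − 7 = 32 = 4·8.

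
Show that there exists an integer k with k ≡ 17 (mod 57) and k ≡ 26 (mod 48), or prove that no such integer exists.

gcd(57, 48) = 3. A simultaneous solution exists iff 17 ≡ 26 (mod 3); here 17 mod 3 = 2 = 26 mod 3, so it does.
List candidates k ≡ 17 (mod 57): 17, 74. Modulo 48 these are 17, 26; 74 gives 26 as required.
Check: 74 mod 57 = 17, 74 mod 48 = 26. ✓

k = 74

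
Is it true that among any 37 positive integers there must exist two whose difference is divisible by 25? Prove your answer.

There are exactly 25 possible remainders on division by 25.
With 37 integers and only 25 classes, the pigeonhole principle forces two of them, say a and b, into the same class.
Their difference a − b is then a multiple of 25.

Yes, this is always true.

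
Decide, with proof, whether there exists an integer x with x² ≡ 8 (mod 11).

Squares mod 11 repeat after x = 5 (as (−x)² = x²); for x = 0..5 they are 0, 1, 4, 9, 5, 3.
The set of squares mod 11 is therefore {0, 1, 3, 4, 5, 9}, which does not contain 8.
Therefore x² ≡ 8 (mod 11) has no solution.

No, no such integer exists.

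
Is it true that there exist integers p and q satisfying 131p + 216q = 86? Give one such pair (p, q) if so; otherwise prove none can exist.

Since gcd(131, 216) = 1, every integer is an integer combination of 131 and 216.
Run the Euclidean algorithm on 216 and 131: 216 = 1·131 + 85, 131 = 1·85 + 46, 85 = 1·46 + 39, 46 = 1·39 + 7, 39 = 5·7 + 4, 7 = 1·4 + 3, 4 = 1·3 + 1, 3 = 3·1 + 0.
Working back up the chain: 1 = 4 − 1·3 = 4 − (7 − 1·4) = −7 + 2·4 = −7 + 2·(39 − 5·7) = 2·39 − 11·7 = 2·39 − 11·(46 − 1·39) = −11·46 + 13·39 = −11·46 + 13·(85 − 1·46) = 13·85 − 24·46 = 13·85 − 24·(131 − 1·85) = −24·131 + 37·85 = −24·131 + 37·(216 − 1·131) = 37·216 − 61·131. So 131·(-61) + 216·37 = 1.
Times 86: 131·(-5246) + 216·3182 = 86, so (-5246, 3182) solves it.
Adding 25·216 to p and subtracting 25·131 from q gives the tidier solution (154, -93).
Indeed 131·154 + 216·(-93) = 20174 − 20088 = 86.

p = 154, q = -93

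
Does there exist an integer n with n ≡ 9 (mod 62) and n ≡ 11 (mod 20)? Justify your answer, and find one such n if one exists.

The moduli are not coprime: gcd(62, 20) = 2. Compatibility requires 2 ∣ (11 − 9) = 2, which holds, so solutions exist.
List candidates n ≡ 9 (mod 62): 9, 71. Modulo 20 these are 9, 11; 71 gives 11 as required.
Indeed 71 ≡ 9 (mod 62) and 71 ≡ 11 (mod 20).

n = 71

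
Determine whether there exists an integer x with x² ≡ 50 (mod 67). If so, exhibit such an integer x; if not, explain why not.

No such integer exists.

Apply Euler's criterion with the prime 67: 50 is a quadratic residue iff 50^33 ≡ 1 (mod 67), and a non-residue iff it is ≡ −1.
Repeated squaring mod 67: 50^2 = 2500 ≡ 21; 50^4 ≡ 21² = 441 ≡ 39; 50^8 ≡ 39² = 1521 ≡ 47; 50^16 ≡ 47² = 2209 ≡ 65; 50^32 ≡ 65² = 4225 ≡ 4.
Since 33 = 32 + 1, 50^33 ≡ 4 · 50; multiplying out mod 67: 4·50 = 200 ≡ 66. Thus 50^33 ≡ 66 ≡ −1 (mod 67).
The value −1 means 50 is a non-residue modulo 67, so x² ≡ 50 (mod 67) is impossible.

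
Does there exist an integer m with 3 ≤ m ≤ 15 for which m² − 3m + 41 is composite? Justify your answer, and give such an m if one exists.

At m = 5: 5² − 3·5 + 41 = 51 = 3·17, which is composite.

m = 5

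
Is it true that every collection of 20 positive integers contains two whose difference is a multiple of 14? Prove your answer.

True.

There are exactly 14 possible remainders on division by 14.
Placing 20 integers into 14 classes, some class receives at least two — say a and b.
Then a ≡ b (mod 14), i.e. 14 ∣ (a − b).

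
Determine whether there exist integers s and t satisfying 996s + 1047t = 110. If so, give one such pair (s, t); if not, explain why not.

gcd(996, 1047) = 3, so every integer of the form 996s + 1047t is a multiple of 3.
But 110 is not a multiple of 3 (it leaves remainder 2).
So the equation is unsolvable over ℤ.

No, no such integers exist.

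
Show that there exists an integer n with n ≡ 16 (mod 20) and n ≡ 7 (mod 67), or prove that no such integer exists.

n = 476

gcd(20, 67) = 1, so the Chinese Remainder Theorem guarantees exactly one residue class mod 1340 satisfying both.
Write n = 16 + 20t and require 16 + 20t ≡ 7 (mod 67), i.e. 20t ≡ 58 (mod 67).
Note 20·57 = 1140 ≡ 1 (mod 67) (as 1140 − 1 = 17·67), so 20⁻¹ ≡ 57.
Therefore t ≡ 57·58 = 3306 ≡ 23 (mod 67).
With t = 23: n = 16 + 20·23 = 476.
Verify: 476 = 23·20 + 16 and 476 = 7·67 + 7. ✓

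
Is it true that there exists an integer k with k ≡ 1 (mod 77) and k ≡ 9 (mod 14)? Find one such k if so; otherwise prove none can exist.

No such integer exists.

gcd(77, 14) = 7. If k ≡ 1 (mod 77) and k ≡ 9 (mod 14), then k ≡ 1 (mod 7) and k ≡ 9 (mod 7).
These are incompatible: 1 − 9 = -8 is not divisible by 7.
So no integer satisfies both congruences.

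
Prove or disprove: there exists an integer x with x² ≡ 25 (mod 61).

Take x = 5. Then 5² = 25, and since 0 ≤ 25 < 61 this is already reduced: 5² ≡ 25 (mod 61).

x = 5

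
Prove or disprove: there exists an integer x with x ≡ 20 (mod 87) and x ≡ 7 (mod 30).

There is no such integer.

gcd(87, 30) = 3. If x ≡ 20 (mod 87) and x ≡ 7 (mod 30), then x ≡ 20 (mod 3) and x ≡ 7 (mod 3).
But 20 mod 3 = 2 while 7 mod 3 = 1, a contradiction.
Therefore no such x exists.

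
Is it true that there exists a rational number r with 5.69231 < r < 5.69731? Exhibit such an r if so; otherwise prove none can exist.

Multiplying by 23: 23·5.69231 = 130.92313 and 23·5.69731 = 131.03813, so the integer 131 lies strictly between them.
So r = 131/23 works: it is a ratio of integers, and dividing 23·5.69231 < 131 < 23·5.69731 through by 23 gives 5.69231 < 131/23 < 5.69731.

r = 131/23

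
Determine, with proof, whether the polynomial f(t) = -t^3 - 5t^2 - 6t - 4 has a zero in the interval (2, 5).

f(2) = -44 and f(5) = -284, both negative, so a sign-change argument is unavailable; we show f keeps this sign on the whole interval.
Shift to the endpoint 2: with t = 2 + u (0 < u < 3), one computes f(2 + u) = -u^3 - 11u^2 - 38u - 44.
The nonzero coefficients here are all negative, so for u > 0 every term is negative (or zero), and the constant term -44 is strictly negative.
Therefore f(t) < 0 throughout (2, 5), and f has no zero there.

No such root exists.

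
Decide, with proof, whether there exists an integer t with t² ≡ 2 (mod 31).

t = 23

t = 23 works: 23² = 529, and 529 − 2 = 527 = 17·31.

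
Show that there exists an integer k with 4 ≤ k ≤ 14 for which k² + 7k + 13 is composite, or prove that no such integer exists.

k = 7

At k = 7: 7² + 7·7 + 13 = 111 = 3·37, which is composite.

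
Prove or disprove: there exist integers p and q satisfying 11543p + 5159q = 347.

No such integers exist.

Both 11543 and 5159 are divisible by gcd(11543, 5159) = 7, hence so is any combination 11543p + 5159q.
However 347 leaves remainder 4 on division by 7.
Hence no integers p, q satisfy the equation.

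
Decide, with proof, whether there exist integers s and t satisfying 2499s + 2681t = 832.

Any value of 2499s + 2681t is a multiple of gcd(2499, 2681) = 7.
But 832 is not a multiple of 7 (it leaves remainder 6).
Hence no integers s, t satisfy the equation.

No, no such integers exist.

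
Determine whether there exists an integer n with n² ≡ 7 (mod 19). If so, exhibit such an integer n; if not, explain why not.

n = 8

Take n = 8. Then 8² = 64 = 3·19 + 7, so 8² ≡ 7 (mod 19).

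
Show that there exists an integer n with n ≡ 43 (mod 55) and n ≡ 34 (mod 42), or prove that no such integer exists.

n = 538

Since 55 and 42 share no common factor, CRT says the pair of congruences has a solution (unique mod 2310).
Any solution of the first congruence is n = 43 + 55t; substituting into the second, 55t ≡ 34 − 43 ≡ 33 (mod 42).
55 ≡ 13 (mod 42), so this reads 13t ≡ 33 (mod 42). Note 13·13 = 169 ≡ 1 (mod 42) (as 169 − 1 = 4·42), so 13⁻¹ ≡ 13.
Therefore t ≡ 13·33 = 429 ≡ 9 (mod 42).
Taking t = 9 gives n = 43 + 55·9 = 538.
Verify: 538 = 9·55 + 43 and 538 = 12·42 + 34. ✓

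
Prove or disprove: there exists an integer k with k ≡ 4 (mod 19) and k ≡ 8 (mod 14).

k = 232

Since 19 and 14 share no common factor, CRT says the pair of congruences has a solution (unique mod 266).
Write k = 4 + 19t and require 4 + 19t ≡ 8 (mod 14), i.e. 19t ≡ 4 (mod 14).
19 ≡ 5 (mod 14), so this reads 5t ≡ 4 (mod 14). Invert 5 mod 14 by the Euclidean algorithm: 14 = 2·5 + 4, 5 = 1·4 + 1, 4 = 4·1 + 0; back-substituting, 1 = 5 − 1·4 = 5 − (14 − 2·5) = −14 + 3·5. Hence 5·3 ≡ 1, so 5⁻¹ ≡ 3 (mod 14).
Multiplying by 3: t ≡ 3·4 = 12 (mod 14).
With t = 12: k = 4 + 19·12 = 232.
Verify: 232 = 12·19 + 4 and 232 = 16·14 + 8. ✓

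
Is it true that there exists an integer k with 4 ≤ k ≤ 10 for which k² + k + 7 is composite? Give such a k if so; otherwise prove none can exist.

At k = 7: 7² + 7 + 7 = 63 = 3·21, which is composite.

k = 7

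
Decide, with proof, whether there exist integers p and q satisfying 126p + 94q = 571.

Any value of 126p + 94q is a multiple of gcd(126, 94) = 2.
However 571 leaves remainder 1 on division by 2.
Hence no integers p, q satisfy the equation.

There are no such integers.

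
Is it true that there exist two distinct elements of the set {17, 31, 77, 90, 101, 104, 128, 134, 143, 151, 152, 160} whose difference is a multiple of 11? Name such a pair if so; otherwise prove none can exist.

17 mod 11 = 6 and 160 mod 11 = 6, so 160 − 17 = 143 = 13·11.

17 and 160 are such a pair.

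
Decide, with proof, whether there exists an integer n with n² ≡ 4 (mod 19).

n = 2

Take n = 2. Then 2² = 4, and since 0 ≤ 4 < 19 this is already reduced: 2² ≡ 4 (mod 19).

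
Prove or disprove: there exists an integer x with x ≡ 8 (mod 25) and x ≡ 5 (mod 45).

gcd(25, 45) = 5. If x ≡ 8 (mod 25) and x ≡ 5 (mod 45), then x ≡ 8 (mod 5) and x ≡ 5 (mod 5).
However 8 ≡ 3 and 5 ≡ 0 (mod 5), and 3 ≠ 0.
Therefore no such x exists.

No, no such integer exists.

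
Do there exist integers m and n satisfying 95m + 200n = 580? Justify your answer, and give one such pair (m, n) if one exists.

Every value of 95m + 200n is a multiple of gcd(95, 200) = 5; since 5 ∣ 580, solutions exist.
Dividing through by 5 reduces the equation to 19m + 40n = 116.
Dividing repeatedly: 40 = 2·19 + 2, 19 = 9·2 + 1, 2 = 2·1 + 0.
Working back up the chain: 1 = 19 − 9·2 = 19 − 9·(40 − 2·19) = −9·40 + 19·19. So 19·19 + 40·(-9) = 1.
Times 116: 19·2204 + 40·(-1044) = 116, so (2204, -1044) solves it.
Subtracting 55·40 from m and adding 55·19 to n gives the tidier solution (4, 1).
Check: 95·4 + 200·1 = 380 + 200 = 580. ✓

m = 4, n = 1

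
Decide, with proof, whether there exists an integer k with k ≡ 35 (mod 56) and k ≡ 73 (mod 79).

k = 2443

Since 56 and 79 share no common factor, CRT says the pair of congruences has a solution (unique mod 4424).
Any solution of the first congruence is k = 35 + 56t; substituting into the second, 56t ≡ 73 − 35 ≡ 38 (mod 79).
Since 56·24 = 1344 = 17·79 + 1, the inverse of 56 mod 79 is 24.
Multiplying by 24: t ≡ 24·38 = 912 ≡ 43 (mod 79).
Taking t = 43 gives k = 35 + 56·43 = 2443.
Verify: 2443 = 43·56 + 35 and 2443 = 30·79 + 73. ✓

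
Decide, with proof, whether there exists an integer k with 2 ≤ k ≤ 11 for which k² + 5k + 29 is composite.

k = 11

At k = 11: 11² + 5·11 + 29 = 205 = 5·41, which is composite.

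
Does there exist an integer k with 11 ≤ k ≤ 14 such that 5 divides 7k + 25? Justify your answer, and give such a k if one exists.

The values of 7k + 25 for k = 11, 12, 13, 14 are 102, 109, 116, 123; reduced mod 5 these are 2, 4, 1, 3.
The residue 0 does not occur, so no k in [11, 14] makes 7k + 25 a multiple of 5.

No, no such integer k in that range exists.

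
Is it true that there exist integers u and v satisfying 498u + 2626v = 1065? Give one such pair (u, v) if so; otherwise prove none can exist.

Both 498 and 2626 are divisible by gcd(498, 2626) = 2, hence so is any combination 498u + 2626v.
But 1065 is not a multiple of 2 (it leaves remainder 1).
So the equation is unsolvable over ℤ.

There are no such integers.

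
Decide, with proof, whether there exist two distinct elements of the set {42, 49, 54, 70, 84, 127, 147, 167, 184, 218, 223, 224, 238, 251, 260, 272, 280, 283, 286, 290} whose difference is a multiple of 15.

Yes: 42 and 147.

Reduce each element mod 15: 42↦12, 49↦4, 54↦9, 70↦10, 84↦9, 127↦7, 147↦12, 167↦2, 184↦4, 218↦8, 223↦13, 224↦14, 238↦13, 251↦11, 260↦5, 272↦2, 280↦10, 283↦13, 286↦1, 290↦5. The residue 12 repeats (at 42 and 147), and 147 − 42 = 105 = 7·15.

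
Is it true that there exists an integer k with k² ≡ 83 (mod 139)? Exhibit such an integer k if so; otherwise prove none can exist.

k = 120

Take k = 120. Then 120² = 14400 = 103·139 + 83, so 120² ≡ 83 (mod 139).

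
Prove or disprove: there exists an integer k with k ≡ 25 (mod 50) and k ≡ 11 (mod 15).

There is no such integer.

Reduce both congruences modulo 5, which divides 50 and 15: they say k ≡ 25 (mod 5) and k ≡ 11 (mod 5).
These are incompatible: 25 − 11 = 14 is not divisible by 5.
Hence the system has no solution.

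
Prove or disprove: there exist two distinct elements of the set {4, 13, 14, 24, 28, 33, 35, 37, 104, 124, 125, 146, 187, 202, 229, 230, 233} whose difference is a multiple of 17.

Residues mod 17: 4↦4, 13↦13, 14↦14, 24↦7, 28↦11, 33↦16, 35↦1, 37↦3, 104↦2, 124↦5, 125↦6, 146↦10, 187↦0, 202↦15, 229↦8, 230↦9, 233↦12.
No residue repeats among the 17 elements, so no pair has difference ≡ 0 (mod 17).

There is no such pair.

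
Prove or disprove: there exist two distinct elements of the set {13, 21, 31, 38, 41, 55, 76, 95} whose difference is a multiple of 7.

Reduce each element mod 7: 13↦6, 21↦0, 31↦3, 38↦3, 41↦6, 55↦6, 76↦6, 95↦4. The residue 6 repeats (at 13 and 41), and 41 − 13 = 28 = 4·7.

Yes: 13 and 41.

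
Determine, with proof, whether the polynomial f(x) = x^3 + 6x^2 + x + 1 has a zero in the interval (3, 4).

The endpoint values f(3) = 85 and f(4) = 165 are both positive. Claim: f(x) > 0 for every x in (3, 4).
Shift to the endpoint 3: with x = 3 + u (0 < u < 1), one computes f(3 + u) = u^3 + 15u^2 + 64u + 85.
All 4 nonzero coefficients of this polynomial in u are positive; hence for u > 0 the value is a sum of positive terms (the constant 85 among them).
So f is strictly positive on (3, 4); no root exists in the interval.

No such root exists.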